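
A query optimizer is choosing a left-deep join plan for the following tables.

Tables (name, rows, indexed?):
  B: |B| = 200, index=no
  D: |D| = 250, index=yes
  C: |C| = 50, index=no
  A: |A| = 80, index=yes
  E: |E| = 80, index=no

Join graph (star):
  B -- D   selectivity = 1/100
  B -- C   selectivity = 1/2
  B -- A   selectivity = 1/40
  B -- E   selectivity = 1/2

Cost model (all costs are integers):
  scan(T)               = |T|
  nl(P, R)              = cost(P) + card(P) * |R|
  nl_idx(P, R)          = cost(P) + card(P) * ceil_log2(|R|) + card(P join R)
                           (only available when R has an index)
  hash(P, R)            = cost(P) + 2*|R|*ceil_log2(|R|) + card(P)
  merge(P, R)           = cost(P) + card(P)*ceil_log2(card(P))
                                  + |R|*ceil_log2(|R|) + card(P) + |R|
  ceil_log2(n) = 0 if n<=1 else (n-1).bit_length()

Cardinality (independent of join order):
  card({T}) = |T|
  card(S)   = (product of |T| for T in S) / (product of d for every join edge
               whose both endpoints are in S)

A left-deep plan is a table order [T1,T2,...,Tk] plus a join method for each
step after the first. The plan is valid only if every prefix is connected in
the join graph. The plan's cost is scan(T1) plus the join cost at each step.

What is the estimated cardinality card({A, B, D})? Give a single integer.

Tables in S: A(80), B(200), D(250)
Edges inside S: B-D(d=100), B-A(d=40)
numerator = 80 * 200 * 250 = 4000000
denominator = 100 * 40 = 4000
card(S) = 4000000 / 4000 = 1000

1000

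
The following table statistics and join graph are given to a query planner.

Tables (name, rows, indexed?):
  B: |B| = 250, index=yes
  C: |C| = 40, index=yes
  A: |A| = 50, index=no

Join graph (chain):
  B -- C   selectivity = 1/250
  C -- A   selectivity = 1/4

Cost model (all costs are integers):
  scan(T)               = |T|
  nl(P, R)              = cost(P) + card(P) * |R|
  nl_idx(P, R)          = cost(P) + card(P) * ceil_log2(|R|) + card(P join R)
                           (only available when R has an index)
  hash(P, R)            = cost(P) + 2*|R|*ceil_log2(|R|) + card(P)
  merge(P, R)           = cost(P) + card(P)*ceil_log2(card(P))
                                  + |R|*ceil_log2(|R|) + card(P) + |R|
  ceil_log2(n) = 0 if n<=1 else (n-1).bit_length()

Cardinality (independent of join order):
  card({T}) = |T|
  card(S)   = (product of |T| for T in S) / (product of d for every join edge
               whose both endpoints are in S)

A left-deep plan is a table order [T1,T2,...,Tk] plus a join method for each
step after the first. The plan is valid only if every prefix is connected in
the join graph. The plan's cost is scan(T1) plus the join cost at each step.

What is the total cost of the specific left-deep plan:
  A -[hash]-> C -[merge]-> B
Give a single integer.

7830

step 1: scan A: cost=50, card=50
step 2: join C via hash
    card(P join C) = 50*40/(4) = 500
    cost = 50 + 2*40*6 + 50 = 580
step 3: join B via merge
    card(P join B) = 500*250/(250) = 500
    cost = 580 + 500*9 + 250*8 + 500 + 250 = 7830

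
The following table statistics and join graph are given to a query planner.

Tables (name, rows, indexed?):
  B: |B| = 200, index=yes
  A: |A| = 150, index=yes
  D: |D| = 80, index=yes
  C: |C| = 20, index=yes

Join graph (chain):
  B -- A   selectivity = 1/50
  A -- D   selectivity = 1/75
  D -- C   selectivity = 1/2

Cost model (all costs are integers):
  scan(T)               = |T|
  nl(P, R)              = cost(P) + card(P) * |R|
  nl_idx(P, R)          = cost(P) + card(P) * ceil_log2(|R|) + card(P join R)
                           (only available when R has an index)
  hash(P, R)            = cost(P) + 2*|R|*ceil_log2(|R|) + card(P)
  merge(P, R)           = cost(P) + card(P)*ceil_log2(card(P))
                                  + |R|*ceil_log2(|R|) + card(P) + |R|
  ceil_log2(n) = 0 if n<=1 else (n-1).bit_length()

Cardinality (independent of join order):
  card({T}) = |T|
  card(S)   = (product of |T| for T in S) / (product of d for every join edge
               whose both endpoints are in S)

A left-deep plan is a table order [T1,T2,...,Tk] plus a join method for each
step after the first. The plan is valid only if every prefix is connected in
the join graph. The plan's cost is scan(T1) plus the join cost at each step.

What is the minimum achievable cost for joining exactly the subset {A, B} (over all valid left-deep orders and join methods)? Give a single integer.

1950

Selinger DP over subsets of {A,B}:
  {B}: scan cost=200, card=200
  {A}: scan cost=150, card=150
  {AB}: card=600; try (B,nl_idx)→1950, (A,nl_idx)→2400, (A,hash)→2800, (B,merge)→3300, (A,merge)→3350, (B,hash)→3500 …(+2); best=1950 via (B,nl_idx)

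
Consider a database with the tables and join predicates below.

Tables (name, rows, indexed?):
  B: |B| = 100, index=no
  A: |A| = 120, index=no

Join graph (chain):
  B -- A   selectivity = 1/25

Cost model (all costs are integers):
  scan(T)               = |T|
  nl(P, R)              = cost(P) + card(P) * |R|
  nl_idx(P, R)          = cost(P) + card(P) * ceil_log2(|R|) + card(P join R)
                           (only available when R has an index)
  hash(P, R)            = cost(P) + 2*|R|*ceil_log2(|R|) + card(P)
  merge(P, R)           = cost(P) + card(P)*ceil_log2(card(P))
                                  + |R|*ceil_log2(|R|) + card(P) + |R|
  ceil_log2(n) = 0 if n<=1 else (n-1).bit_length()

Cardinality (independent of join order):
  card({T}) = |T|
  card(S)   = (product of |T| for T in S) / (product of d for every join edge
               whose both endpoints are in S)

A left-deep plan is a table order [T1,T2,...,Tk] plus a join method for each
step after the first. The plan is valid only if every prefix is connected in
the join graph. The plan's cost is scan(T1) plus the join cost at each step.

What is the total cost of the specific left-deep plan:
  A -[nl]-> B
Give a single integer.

12120

step 1: scan A: cost=120, card=120
step 2: join B via nl
    card(P join B) = 120*100/(25) = 480
    cost = 120 + 120*100 = 12120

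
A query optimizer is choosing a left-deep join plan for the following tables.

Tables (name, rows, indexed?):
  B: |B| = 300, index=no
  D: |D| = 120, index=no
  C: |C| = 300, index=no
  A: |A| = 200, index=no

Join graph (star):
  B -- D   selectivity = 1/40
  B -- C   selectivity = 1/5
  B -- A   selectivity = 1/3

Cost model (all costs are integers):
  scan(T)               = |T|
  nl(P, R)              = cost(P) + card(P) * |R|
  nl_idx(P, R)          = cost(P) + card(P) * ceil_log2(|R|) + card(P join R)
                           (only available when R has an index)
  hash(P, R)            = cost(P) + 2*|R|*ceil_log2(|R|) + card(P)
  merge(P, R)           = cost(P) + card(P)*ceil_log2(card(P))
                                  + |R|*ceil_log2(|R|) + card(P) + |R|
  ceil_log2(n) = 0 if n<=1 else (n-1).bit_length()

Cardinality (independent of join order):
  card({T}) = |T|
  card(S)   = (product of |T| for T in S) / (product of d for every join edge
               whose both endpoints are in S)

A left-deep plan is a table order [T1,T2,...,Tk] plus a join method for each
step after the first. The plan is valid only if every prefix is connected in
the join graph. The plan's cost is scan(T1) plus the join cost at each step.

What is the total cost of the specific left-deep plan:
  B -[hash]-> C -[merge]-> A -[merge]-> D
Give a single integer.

26696760

step 1: scan B: cost=300, card=300
step 2: join C via hash
    card(P join C) = 300*300/(5) = 18000
    cost = 300 + 2*300*9 + 300 = 6000
step 3: join A via merge
    card(P join A) = 18000*200/(3) = 1200000
    cost = 6000 + 18000*15 + 200*8 + 18000 + 200 = 295800
step 4: join D via merge
    card(P join D) = 1200000*120/(40) = 3600000
    cost = 295800 + 1200000*21 + 120*7 + 1200000 + 120 = 26696760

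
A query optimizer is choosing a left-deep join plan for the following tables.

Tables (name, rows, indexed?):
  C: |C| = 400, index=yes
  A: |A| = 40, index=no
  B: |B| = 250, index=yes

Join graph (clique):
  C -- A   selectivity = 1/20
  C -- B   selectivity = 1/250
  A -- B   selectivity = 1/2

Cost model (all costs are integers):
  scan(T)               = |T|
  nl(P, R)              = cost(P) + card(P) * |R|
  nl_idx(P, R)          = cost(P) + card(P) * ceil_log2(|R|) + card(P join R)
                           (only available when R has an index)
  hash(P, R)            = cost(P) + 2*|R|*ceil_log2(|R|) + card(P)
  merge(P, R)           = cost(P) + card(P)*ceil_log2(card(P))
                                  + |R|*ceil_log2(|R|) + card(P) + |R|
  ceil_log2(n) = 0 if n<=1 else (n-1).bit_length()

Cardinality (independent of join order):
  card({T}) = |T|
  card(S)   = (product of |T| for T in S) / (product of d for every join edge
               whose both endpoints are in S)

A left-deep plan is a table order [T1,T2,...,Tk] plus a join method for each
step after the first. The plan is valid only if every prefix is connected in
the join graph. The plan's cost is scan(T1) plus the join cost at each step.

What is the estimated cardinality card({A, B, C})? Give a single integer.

400

Tables in S: A(40), B(250), C(400)
Edges inside S: C-A(d=20), C-B(d=250), A-B(d=2)
numerator = 40 * 250 * 400 = 4000000
denominator = 20 * 250 * 2 = 10000
card(S) = 4000000 / 10000 = 400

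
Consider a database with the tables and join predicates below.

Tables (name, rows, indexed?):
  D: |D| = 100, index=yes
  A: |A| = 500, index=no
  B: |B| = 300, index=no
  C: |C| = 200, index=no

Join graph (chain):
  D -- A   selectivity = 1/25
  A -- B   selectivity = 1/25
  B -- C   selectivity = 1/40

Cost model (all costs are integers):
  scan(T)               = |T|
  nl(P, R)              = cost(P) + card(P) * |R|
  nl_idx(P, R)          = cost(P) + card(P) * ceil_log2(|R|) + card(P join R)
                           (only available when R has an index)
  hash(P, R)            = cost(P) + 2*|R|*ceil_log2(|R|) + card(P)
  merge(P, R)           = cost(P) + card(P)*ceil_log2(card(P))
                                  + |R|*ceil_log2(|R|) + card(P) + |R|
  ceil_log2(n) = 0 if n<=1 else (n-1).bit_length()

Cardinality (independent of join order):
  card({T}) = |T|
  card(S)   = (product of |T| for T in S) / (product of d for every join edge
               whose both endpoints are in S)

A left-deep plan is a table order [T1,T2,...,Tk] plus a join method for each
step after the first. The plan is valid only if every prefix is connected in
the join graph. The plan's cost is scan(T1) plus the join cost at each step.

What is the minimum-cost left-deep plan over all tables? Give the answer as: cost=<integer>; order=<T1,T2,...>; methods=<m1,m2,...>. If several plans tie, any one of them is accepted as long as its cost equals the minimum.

Selinger DP (subsets sized 1..n):
  {D}: scan cost=100, card=100
  {A}: scan cost=500, card=500
  {B}: scan cost=300, card=300
  {C}: scan cost=200, card=200
  {AD}: card=2000; try (D,hash)→2400, (A,merge)→5900, (D,nl_idx)→6000, (D,merge)→6300, (A,hash)→9200, (A,nl)→50100 …(+1); best=2400 via (D,hash)
  {AB}: card=6000; try (B,hash)→6400, (A,merge)→8300, (B,merge)→8500, (A,hash)→9600, (A,nl)→150300, (B,nl)→150500; best=6400 via (B,hash)
  {BC}: card=1500; try (C,hash)→3800, (B,merge)→5000, (C,merge)→5100, (B,hash)→5800, (B,nl)→60200, (C,nl)→60300; best=3800 via (C,hash)
  {ABD}: card=24000; try (B,hash)→9800, (D,hash)→13800, (B,merge)→29400, (D,nl_idx)→72400, (D,merge)→91200, (B,nl)→602400 …(+1); best=9800 via (B,hash)
  {ABC}: card=30000; try (A,hash)→14300, (C,hash)→15600, (A,merge)→26800, (C,merge)→92200, (A,nl)→753800, (C,nl)→1206400; best=14300 via (A,hash)
  {ABCD}: card=120000; try (C,hash)→37000, (D,hash)→45700, (D,nl_idx)→344300, (C,merge)→395600, (D,merge)→495100, (D,nl)→3014300 …(+1); best=37000 via (C,hash)

cost=37000; order=A,D,B,C; methods=hash,hash,hash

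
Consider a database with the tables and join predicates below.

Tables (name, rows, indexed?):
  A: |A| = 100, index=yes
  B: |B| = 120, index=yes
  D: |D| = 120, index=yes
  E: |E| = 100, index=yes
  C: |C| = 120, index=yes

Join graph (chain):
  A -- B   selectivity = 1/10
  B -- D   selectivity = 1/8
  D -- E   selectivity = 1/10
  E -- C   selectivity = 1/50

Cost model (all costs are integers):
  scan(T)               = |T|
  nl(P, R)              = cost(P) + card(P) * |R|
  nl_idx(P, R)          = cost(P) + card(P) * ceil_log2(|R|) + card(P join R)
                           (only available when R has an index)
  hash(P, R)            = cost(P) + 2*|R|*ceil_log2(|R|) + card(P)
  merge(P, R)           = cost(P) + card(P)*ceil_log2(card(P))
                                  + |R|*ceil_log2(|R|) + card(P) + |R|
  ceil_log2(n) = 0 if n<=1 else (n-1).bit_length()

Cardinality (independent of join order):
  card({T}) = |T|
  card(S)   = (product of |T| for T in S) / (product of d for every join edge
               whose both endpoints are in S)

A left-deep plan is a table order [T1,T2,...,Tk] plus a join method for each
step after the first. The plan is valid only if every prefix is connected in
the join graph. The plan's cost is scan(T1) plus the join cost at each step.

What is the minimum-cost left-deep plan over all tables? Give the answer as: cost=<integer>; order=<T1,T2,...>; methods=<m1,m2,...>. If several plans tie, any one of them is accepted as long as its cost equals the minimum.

cost=52120; order=E,C,D,B,A; methods=nl_idx,hash,hash,hash

Selinger DP (subsets sized 1..n):
  {A}: scan cost=100, card=100
  {B}: scan cost=120, card=120
  {D}: scan cost=120, card=120
  {E}: scan cost=100, card=100
  {C}: scan cost=120, card=120
  {AB}: card=1200; try (A,hash)→1640, (B,merge)→1860, (B,hash)→1880, (A,merge)→1880, (B,nl_idx)→2000, (A,nl_idx)→2160 …(+2); best=1640 via (A,hash)
  {BD}: card=1800; try (D,hash)→1920, (B,hash)→1920, (D,merge)→2040, (B,merge)→2040, (D,nl_idx)→2760, (B,nl_idx)→2760 …(+2); best=1920 via (D,hash)
  {DE}: card=1200; try (E,hash)→1640, (D,merge)→1860, (E,merge)→1880, (D,hash)→1880, (D,nl_idx)→2000, (E,nl_idx)→2160 …(+2); best=1640 via (E,hash)
  {CE}: card=240; try (C,nl_idx)→1040, (E,nl_idx)→1200, (E,hash)→1640, (C,merge)→1860, (E,merge)→1880, (C,hash)→1880 …(+2); best=1040 via (C,nl_idx)
  {ABD}: card=18000; try (D,hash)→4520, (A,hash)→5120, (D,merge)→17000, (A,merge)→24320, (D,nl_idx)→28040, (A,nl_idx)→32520 …(+2); best=4520 via (D,hash)
  {BDE}: card=18000; try (B,hash)→4520, (E,hash)→5120, (B,merge)→17000, (E,merge)→24320, (B,nl_idx)→28040, (E,nl_idx)→32520 …(+2); best=4520 via (B,hash)
  {CDE}: card=2880; try (D,hash)→2960, (D,merge)→4160, (C,hash)→4520, (D,nl_idx)→5600, (C,nl_idx)→12920, (C,merge)→17000 …(+2); best=2960 via (D,hash)
  {ABDE}: card=180000; try (E,hash)→23920, (A,hash)→23920, (E,merge)→293320, (A,merge)→293320, (E,nl_idx)→310520, (A,nl_idx)→310520 …(+2); best=23920 via (E,hash)
  {BCDE}: card=43200; try (B,hash)→7520, (C,hash)→24200, (B,merge)→41360, (B,nl_idx)→66320, (C,nl_idx)→173720, (C,merge)→293480 …(+2); best=7520 via (B,hash)
  {ABCDE}: card=432000; try (A,hash)→52120, (C,hash)→205600, (A,nl_idx)→741920, (A,merge)→742720, (C,nl_idx)→1715920, (C,merge)→3444880 …(+2); best=52120 via (A,hash)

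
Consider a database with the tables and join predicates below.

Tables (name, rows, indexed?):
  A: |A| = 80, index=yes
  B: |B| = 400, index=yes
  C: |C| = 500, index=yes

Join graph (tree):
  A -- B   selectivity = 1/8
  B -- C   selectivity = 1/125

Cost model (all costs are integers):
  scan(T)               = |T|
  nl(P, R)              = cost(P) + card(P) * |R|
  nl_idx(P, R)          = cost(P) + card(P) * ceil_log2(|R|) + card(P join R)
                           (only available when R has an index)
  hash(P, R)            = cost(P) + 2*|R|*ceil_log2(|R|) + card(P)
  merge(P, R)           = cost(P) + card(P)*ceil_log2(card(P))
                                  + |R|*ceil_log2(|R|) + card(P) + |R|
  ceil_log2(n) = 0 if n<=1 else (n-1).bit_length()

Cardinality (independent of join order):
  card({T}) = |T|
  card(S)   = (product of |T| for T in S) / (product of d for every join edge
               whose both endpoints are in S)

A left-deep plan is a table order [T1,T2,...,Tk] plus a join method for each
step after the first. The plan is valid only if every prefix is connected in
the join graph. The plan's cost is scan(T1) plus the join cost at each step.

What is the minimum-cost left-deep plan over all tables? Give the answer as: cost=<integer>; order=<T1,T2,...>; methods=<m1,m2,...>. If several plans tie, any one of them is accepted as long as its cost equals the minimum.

Selinger DP (subsets sized 1..n):
  {A}: scan cost=80, card=80
  {B}: scan cost=400, card=400
  {C}: scan cost=500, card=500
  {AB}: card=4000; try (A,hash)→1920, (B,merge)→4720, (B,nl_idx)→4800, (A,merge)→5040, (A,nl_idx)→7200, (B,hash)→7360 …(+2); best=1920 via (A,hash)
  {BC}: card=1600; try (C,nl_idx)→5600, (B,nl_idx)→6600, (B,hash)→8200, (C,merge)→9400, (B,merge)→9500, (C,hash)→9800 …(+2); best=5600 via (C,nl_idx)
  {ABC}: card=16000; try (A,hash)→8320, (C,hash)→14920, (A,merge)→25440, (A,nl_idx)→32800, (C,nl_idx)→53920, (C,merge)→58920 …(+2); best=8320 via (A,hash)

cost=8320; order=B,C,A; methods=nl_idx,hash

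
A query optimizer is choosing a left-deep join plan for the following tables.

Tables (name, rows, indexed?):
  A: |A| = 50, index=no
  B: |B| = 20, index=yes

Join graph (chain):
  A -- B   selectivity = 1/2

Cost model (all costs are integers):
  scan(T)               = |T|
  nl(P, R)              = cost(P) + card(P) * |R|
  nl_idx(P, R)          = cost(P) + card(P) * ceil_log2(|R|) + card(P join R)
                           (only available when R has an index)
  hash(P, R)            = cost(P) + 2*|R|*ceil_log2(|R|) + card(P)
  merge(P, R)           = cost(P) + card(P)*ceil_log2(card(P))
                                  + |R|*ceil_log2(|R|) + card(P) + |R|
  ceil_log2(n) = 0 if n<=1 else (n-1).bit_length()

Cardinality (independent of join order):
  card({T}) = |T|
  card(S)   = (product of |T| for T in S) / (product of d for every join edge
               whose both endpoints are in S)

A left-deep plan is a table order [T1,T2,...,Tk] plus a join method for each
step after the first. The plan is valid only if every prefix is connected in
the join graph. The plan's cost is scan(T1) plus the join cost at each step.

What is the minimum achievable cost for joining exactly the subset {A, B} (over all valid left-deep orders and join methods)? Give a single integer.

300

Selinger DP over subsets of {A,B}:
  {A}: scan cost=50, card=50
  {B}: scan cost=20, card=20
  {AB}: card=500; try (B,hash)→300, (A,merge)→490, (B,merge)→520, (A,hash)→640, (B,nl_idx)→800, (A,nl)→1020 …(+1); best=300 via (B,hash)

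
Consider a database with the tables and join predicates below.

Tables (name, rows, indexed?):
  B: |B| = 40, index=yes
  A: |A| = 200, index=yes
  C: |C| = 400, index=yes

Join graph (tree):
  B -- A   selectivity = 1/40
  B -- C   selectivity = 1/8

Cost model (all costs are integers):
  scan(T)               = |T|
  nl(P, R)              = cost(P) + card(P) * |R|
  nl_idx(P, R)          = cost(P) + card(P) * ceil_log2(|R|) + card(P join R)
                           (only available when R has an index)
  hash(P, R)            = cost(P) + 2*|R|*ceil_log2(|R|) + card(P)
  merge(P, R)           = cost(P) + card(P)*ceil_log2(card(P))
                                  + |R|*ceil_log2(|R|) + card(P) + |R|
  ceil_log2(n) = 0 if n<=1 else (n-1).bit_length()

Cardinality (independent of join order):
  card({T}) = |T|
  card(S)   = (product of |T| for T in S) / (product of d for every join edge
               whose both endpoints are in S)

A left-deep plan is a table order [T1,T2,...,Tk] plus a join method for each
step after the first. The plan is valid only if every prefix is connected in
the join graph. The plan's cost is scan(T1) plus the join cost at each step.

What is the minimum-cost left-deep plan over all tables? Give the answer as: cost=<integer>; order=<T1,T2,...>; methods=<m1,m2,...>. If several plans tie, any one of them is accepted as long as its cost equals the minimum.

Selinger DP (subsets sized 1..n):
  {B}: scan cost=40, card=40
  {A}: scan cost=200, card=200
  {C}: scan cost=400, card=400
  {AB}: card=200; try (A,nl_idx)→560, (B,hash)→880, (B,nl_idx)→1600, (A,merge)→2120, (B,merge)→2280, (A,hash)→3280 …(+2); best=560 via (A,nl_idx)
  {BC}: card=2000; try (B,hash)→1280, (C,nl_idx)→2400, (C,merge)→4320, (B,merge)→4680, (B,nl_idx)→4800, (C,hash)→7280 …(+2); best=1280 via (B,hash)
  {ABC}: card=10000; try (C,merge)→6360, (A,hash)→6480, (C,hash)→7960, (C,nl_idx)→12360, (A,merge)→27080, (A,nl_idx)→27280 …(+2); best=6360 via (C,merge)

cost=6360; order=B,A,C; methods=nl_idx,merge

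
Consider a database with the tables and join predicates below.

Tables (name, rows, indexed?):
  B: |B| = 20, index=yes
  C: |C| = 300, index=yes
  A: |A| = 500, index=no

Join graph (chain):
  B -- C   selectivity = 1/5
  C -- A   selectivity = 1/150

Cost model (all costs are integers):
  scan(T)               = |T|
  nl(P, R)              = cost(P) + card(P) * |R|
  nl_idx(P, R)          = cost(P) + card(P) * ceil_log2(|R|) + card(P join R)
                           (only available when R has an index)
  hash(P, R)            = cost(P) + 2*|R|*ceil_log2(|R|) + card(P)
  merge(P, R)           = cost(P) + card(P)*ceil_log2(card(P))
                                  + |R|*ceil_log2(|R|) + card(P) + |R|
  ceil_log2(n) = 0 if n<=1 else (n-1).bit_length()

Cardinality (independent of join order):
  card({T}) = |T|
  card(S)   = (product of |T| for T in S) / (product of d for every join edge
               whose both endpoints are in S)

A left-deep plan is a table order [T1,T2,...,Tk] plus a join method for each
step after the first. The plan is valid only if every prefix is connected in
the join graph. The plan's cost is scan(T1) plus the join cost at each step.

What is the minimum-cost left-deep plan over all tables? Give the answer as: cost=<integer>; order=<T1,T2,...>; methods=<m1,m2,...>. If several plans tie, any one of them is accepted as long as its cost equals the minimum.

cost=7200; order=A,C,B; methods=nl_idx,hash

Selinger DP (subsets sized 1..n):
  {B}: scan cost=20, card=20
  {C}: scan cost=300, card=300
  {A}: scan cost=500, card=500
  {BC}: card=1200; try (B,hash)→800, (C,nl_idx)→1400, (B,nl_idx)→3000, (C,merge)→3140, (B,merge)→3420, (C,hash)→5440 …(+2); best=800 via (B,hash)
  {AC}: card=1000; try (C,nl_idx)→6000, (C,hash)→6400, (A,merge)→8300, (C,merge)→8500, (A,hash)→9600, (A,nl)→150300 …(+1); best=6000 via (C,nl_idx)
  {ABC}: card=4000; try (B,hash)→7200, (A,hash)→11000, (B,nl_idx)→15000, (B,merge)→17120, (A,merge)→20200, (B,nl)→26000 …(+1); best=7200 via (B,hash)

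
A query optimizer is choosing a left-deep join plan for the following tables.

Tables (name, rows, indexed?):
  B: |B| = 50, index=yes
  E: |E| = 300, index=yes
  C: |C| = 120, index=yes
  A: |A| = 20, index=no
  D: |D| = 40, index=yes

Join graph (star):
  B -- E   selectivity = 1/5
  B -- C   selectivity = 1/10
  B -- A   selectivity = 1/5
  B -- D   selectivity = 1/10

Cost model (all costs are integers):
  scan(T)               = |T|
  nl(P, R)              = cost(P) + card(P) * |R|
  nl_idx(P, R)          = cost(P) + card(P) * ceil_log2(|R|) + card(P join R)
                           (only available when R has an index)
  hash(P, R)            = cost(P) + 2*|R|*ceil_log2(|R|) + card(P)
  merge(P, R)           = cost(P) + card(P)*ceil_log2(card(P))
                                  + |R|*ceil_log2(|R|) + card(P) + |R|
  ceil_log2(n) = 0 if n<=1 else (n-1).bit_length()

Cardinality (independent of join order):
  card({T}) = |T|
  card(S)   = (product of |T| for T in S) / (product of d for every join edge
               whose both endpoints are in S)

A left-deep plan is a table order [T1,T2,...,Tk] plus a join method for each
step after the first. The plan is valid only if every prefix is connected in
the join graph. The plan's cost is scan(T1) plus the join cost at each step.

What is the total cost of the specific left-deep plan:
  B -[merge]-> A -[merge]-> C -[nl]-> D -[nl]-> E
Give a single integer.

2979280

step 1: scan B: cost=50, card=50
step 2: join A via merge
    card(P join A) = 50*20/(5) = 200
    cost = 50 + 50*6 + 20*5 + 50 + 20 = 520
step 3: join C via merge
    card(P join C) = 200*120/(10) = 2400
    cost = 520 + 200*8 + 120*7 + 200 + 120 = 3280
step 4: join D via nl
    card(P join D) = 2400*40/(10) = 9600
    cost = 3280 + 2400*40 = 99280
step 5: join E via nl
    card(P join E) = 9600*300/(5) = 576000
    cost = 99280 + 9600*300 = 2979280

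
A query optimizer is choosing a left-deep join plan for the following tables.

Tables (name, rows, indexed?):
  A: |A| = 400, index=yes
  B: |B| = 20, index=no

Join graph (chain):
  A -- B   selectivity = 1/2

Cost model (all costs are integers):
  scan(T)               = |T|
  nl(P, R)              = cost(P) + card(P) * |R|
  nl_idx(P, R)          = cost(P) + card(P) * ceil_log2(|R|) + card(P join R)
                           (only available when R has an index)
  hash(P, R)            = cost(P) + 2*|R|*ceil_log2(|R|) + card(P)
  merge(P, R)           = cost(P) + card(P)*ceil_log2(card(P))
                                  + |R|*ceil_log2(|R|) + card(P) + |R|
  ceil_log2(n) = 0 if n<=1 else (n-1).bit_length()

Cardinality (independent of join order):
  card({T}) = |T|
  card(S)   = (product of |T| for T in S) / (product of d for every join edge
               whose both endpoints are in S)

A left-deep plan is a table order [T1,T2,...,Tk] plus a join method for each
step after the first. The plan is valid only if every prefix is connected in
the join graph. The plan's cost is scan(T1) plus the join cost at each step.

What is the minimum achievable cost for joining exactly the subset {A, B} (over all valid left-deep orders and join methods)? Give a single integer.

1000

Selinger DP over subsets of {A,B}:
  {A}: scan cost=400, card=400
  {B}: scan cost=20, card=20
  {AB}: card=4000; try (B,hash)→1000, (A,merge)→4140, (A,nl_idx)→4200, (B,merge)→4520, (A,hash)→7240, (A,nl)→8020 …(+1); best=1000 via (B,hash)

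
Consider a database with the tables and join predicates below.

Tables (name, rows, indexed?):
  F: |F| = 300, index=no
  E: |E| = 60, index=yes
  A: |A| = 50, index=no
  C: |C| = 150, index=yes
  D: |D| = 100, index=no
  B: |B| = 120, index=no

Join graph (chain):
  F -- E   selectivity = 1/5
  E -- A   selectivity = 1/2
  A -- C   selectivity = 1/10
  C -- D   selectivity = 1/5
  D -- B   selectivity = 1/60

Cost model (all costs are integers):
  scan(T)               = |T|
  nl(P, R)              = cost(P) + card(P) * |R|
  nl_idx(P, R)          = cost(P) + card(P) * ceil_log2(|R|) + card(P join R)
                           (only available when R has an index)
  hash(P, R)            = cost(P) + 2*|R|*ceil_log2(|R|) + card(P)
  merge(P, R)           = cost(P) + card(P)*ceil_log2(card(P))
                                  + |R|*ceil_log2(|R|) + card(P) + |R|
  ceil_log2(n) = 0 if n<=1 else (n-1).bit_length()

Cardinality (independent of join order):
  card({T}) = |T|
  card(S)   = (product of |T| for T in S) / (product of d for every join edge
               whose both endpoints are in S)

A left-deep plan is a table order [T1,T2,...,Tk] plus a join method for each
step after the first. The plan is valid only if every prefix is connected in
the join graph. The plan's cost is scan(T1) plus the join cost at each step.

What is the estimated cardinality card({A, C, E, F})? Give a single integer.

Tables in S: A(50), C(150), E(60), F(300)
Edges inside S: F-E(d=5), E-A(d=2), A-C(d=10)
numerator = 50 * 150 * 60 * 300 = 135000000
denominator = 5 * 2 * 10 = 100
card(S) = 135000000 / 100 = 1350000

1350000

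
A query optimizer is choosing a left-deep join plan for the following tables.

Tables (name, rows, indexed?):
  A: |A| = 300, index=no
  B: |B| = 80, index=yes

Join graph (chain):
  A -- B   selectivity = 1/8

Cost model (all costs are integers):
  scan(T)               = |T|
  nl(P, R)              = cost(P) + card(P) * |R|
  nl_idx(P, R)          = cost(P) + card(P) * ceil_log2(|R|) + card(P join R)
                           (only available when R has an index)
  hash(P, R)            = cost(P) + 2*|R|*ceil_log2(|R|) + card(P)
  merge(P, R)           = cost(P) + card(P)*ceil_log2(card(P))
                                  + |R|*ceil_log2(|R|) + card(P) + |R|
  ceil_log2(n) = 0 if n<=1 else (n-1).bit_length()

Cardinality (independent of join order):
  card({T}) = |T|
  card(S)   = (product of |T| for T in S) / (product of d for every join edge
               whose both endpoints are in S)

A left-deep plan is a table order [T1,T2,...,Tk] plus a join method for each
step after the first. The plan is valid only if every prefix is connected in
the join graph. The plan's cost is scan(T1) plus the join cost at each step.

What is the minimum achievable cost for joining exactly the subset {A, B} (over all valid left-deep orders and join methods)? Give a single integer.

1720

Selinger DP over subsets of {A,B}:
  {A}: scan cost=300, card=300
  {B}: scan cost=80, card=80
  {AB}: card=3000; try (B,hash)→1720, (A,merge)→3720, (B,merge)→3940, (B,nl_idx)→5400, (A,hash)→5560, (A,nl)→24080 …(+1); best=1720 via (B,hash)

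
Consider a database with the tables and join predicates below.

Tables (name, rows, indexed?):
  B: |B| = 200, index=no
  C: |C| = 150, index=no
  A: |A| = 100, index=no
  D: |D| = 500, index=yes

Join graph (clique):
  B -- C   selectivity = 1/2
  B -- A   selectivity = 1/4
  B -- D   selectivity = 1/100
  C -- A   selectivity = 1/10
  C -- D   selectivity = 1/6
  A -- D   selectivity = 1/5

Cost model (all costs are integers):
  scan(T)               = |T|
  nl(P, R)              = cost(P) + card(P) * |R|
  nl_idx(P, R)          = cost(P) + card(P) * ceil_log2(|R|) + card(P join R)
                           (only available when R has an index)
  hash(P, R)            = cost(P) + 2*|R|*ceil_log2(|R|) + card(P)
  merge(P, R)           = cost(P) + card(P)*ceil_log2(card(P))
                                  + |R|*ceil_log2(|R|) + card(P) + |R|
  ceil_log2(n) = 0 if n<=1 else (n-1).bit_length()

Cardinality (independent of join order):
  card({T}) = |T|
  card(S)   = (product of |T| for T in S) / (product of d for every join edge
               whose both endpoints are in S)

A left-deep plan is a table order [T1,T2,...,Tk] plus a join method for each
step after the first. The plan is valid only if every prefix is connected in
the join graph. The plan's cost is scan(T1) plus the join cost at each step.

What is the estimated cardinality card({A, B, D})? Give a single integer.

Tables in S: A(100), B(200), D(500)
Edges inside S: B-A(d=4), B-D(d=100), A-D(d=5)
numerator = 100 * 200 * 500 = 10000000
denominator = 4 * 100 * 5 = 2000
card(S) = 10000000 / 2000 = 5000

5000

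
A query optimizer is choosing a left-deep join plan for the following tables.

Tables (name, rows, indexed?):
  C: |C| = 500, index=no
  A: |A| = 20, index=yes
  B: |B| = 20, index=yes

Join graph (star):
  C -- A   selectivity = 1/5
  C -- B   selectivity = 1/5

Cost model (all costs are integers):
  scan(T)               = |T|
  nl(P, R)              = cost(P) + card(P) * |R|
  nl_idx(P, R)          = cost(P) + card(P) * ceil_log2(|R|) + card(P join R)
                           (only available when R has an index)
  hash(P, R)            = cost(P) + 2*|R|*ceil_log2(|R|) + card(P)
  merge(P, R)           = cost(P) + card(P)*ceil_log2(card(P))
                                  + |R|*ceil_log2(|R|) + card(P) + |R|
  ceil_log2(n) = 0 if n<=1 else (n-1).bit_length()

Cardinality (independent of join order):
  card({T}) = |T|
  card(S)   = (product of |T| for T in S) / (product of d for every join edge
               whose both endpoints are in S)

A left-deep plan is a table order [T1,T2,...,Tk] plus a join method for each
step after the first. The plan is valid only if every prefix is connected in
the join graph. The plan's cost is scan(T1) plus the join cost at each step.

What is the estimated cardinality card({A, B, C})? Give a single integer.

Tables in S: A(20), B(20), C(500)
Edges inside S: C-A(d=5), C-B(d=5)
numerator = 20 * 20 * 500 = 200000
denominator = 5 * 5 = 25
card(S) = 200000 / 25 = 8000

8000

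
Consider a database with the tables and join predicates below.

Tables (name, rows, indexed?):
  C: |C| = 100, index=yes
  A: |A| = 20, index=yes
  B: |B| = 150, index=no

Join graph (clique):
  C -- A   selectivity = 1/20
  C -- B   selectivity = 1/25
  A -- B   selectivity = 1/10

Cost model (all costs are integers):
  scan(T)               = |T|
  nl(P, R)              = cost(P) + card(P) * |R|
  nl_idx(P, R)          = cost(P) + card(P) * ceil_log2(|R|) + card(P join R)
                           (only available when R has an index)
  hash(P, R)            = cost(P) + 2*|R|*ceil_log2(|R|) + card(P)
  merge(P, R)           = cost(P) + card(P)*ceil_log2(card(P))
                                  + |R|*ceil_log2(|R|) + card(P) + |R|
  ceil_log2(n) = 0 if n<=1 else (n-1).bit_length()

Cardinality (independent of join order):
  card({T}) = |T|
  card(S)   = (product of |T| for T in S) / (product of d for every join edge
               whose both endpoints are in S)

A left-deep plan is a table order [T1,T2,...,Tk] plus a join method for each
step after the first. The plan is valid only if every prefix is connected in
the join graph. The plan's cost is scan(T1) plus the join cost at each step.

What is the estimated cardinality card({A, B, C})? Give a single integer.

60

Tables in S: A(20), B(150), C(100)
Edges inside S: C-A(d=20), C-B(d=25), A-B(d=10)
numerator = 20 * 150 * 100 = 300000
denominator = 20 * 25 * 10 = 5000
card(S) = 300000 / 5000 = 60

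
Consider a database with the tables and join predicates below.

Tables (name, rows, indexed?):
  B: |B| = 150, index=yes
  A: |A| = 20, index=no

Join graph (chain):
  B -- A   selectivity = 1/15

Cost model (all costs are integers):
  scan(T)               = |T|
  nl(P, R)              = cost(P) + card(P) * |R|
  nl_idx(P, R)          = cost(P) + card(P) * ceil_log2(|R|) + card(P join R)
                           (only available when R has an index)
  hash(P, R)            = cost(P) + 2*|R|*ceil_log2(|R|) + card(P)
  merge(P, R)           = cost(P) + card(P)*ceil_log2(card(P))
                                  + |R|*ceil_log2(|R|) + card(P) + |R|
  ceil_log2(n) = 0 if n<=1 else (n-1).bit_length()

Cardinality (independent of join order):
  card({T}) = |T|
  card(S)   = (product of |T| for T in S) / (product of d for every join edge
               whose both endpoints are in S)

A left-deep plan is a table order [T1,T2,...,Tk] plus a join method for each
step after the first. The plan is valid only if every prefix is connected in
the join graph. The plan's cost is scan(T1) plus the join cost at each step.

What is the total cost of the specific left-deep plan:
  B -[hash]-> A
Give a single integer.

step 1: scan B: cost=150, card=150
step 2: join A via hash
    card(P join A) = 150*20/(15) = 200
    cost = 150 + 2*20*5 + 150 = 500

500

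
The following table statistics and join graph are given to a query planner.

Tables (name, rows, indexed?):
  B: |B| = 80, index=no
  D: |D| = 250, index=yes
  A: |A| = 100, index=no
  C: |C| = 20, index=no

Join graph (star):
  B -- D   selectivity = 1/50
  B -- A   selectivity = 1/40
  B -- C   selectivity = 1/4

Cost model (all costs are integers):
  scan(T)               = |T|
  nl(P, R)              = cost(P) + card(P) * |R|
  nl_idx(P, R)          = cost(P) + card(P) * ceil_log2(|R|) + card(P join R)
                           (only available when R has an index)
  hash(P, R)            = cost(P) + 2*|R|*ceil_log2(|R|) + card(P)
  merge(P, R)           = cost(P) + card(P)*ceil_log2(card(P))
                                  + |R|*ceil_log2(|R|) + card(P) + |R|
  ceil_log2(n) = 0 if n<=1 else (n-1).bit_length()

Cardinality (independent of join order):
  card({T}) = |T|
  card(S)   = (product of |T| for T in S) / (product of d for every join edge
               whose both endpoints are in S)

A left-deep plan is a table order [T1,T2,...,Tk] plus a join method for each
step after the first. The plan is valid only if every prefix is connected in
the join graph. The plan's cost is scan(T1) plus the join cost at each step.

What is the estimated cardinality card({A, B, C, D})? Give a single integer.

Tables in S: A(100), B(80), C(20), D(250)
Edges inside S: B-D(d=50), B-A(d=40), B-C(d=4)
numerator = 100 * 80 * 20 * 250 = 40000000
denominator = 50 * 40 * 4 = 8000
card(S) = 40000000 / 8000 = 5000

5000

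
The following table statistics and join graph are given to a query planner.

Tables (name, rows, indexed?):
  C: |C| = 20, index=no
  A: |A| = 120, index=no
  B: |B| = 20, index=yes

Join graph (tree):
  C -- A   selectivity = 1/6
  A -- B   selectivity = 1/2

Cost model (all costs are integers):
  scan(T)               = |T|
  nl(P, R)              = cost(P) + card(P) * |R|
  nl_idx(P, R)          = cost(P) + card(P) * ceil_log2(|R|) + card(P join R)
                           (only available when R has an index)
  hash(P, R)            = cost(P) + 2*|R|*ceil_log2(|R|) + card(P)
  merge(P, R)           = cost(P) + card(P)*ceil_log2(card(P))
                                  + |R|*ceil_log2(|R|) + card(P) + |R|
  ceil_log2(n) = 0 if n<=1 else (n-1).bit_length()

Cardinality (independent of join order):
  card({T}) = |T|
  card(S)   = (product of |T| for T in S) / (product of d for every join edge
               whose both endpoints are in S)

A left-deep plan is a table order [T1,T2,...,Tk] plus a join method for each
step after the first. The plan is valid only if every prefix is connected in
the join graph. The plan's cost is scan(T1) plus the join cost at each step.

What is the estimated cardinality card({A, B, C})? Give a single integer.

Tables in S: A(120), B(20), C(20)
Edges inside S: C-A(d=6), A-B(d=2)
numerator = 120 * 20 * 20 = 48000
denominator = 6 * 2 = 12
card(S) = 48000 / 12 = 4000

4000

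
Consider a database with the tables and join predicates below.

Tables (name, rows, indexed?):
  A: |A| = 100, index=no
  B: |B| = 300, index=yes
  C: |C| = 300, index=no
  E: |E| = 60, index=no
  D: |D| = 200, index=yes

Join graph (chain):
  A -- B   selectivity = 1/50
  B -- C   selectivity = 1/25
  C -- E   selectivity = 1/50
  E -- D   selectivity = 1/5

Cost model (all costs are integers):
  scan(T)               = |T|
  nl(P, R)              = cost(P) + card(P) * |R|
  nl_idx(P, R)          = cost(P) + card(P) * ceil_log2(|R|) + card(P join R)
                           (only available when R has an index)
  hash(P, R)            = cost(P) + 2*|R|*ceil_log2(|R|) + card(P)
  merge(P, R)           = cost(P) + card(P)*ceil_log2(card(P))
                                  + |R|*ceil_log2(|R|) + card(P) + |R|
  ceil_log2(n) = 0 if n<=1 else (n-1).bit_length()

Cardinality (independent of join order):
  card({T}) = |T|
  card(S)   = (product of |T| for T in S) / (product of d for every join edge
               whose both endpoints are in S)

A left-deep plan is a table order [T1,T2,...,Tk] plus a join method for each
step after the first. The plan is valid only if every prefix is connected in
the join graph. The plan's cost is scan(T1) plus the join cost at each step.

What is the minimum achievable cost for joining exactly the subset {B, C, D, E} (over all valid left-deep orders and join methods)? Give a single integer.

14600

Selinger DP over subsets of {B,C,D,E}:
  {B}: scan cost=300, card=300
  {C}: scan cost=300, card=300
  {E}: scan cost=60, card=60
  {D}: scan cost=200, card=200
  {BC}: card=3600; try (C,hash)→6000, (B,hash)→6000, (C,merge)→6300, (B,merge)→6300, (B,nl_idx)→6600, (C,nl)→90300 …(+1); best=6000 via (C,hash)
  {CE}: card=360; try (E,hash)→1320, (C,merge)→3480, (E,merge)→3720, (C,hash)→5520, (C,nl)→18060, (E,nl)→18300; best=1320 via (E,hash)
  {DE}: card=2400; try (E,hash)→1120, (D,merge)→2280, (E,merge)→2420, (D,nl_idx)→2940, (D,hash)→3320, (D,nl)→12060 …(+1); best=1120 via (E,hash)
  {BCE}: card=4320; try (B,hash)→7080, (B,merge)→7920, (B,nl_idx)→8880, (E,hash)→10320, (E,merge)→53220, (B,nl)→109320 …(+1); best=7080 via (B,hash)
  {CDE}: card=14400; try (D,hash)→4880, (D,merge)→6720, (C,hash)→8920, (D,nl_idx)→18600, (C,merge)→35320, (D,nl)→73320 …(+1); best=4880 via (D,hash)
  {BCDE}: card=172800; try (D,hash)→14600, (B,hash)→24680, (D,merge)→69360, (D,nl_idx)→214440, (B,merge)→223880, (B,nl_idx)→307280 …(+2); best=14600 via (D,hash)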